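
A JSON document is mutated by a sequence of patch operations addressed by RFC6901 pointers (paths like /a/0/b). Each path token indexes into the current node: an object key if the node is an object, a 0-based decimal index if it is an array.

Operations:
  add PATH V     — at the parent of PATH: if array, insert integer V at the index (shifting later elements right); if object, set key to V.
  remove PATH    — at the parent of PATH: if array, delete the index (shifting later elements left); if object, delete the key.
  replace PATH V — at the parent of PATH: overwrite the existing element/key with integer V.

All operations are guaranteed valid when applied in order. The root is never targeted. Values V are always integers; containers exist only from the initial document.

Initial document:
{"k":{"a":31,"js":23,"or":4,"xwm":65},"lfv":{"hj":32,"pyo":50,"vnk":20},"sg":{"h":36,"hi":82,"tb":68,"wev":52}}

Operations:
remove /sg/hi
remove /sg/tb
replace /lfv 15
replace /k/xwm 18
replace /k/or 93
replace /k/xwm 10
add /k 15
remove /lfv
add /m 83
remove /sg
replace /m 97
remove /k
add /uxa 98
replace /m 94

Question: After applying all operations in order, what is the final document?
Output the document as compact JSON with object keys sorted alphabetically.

After op 1 (remove /sg/hi): {"k":{"a":31,"js":23,"or":4,"xwm":65},"lfv":{"hj":32,"pyo":50,"vnk":20},"sg":{"h":36,"tb":68,"wev":52}}
After op 2 (remove /sg/tb): {"k":{"a":31,"js":23,"or":4,"xwm":65},"lfv":{"hj":32,"pyo":50,"vnk":20},"sg":{"h":36,"wev":52}}
After op 3 (replace /lfv 15): {"k":{"a":31,"js":23,"or":4,"xwm":65},"lfv":15,"sg":{"h":36,"wev":52}}
After op 4 (replace /k/xwm 18): {"k":{"a":31,"js":23,"or":4,"xwm":18},"lfv":15,"sg":{"h":36,"wev":52}}
After op 5 (replace /k/or 93): {"k":{"a":31,"js":23,"or":93,"xwm":18},"lfv":15,"sg":{"h":36,"wev":52}}
After op 6 (replace /k/xwm 10): {"k":{"a":31,"js":23,"or":93,"xwm":10},"lfv":15,"sg":{"h":36,"wev":52}}
After op 7 (add /k 15): {"k":15,"lfv":15,"sg":{"h":36,"wev":52}}
After op 8 (remove /lfv): {"k":15,"sg":{"h":36,"wev":52}}
After op 9 (add /m 83): {"k":15,"m":83,"sg":{"h":36,"wev":52}}
After op 10 (remove /sg): {"k":15,"m":83}
After op 11 (replace /m 97): {"k":15,"m":97}
After op 12 (remove /k): {"m":97}
After op 13 (add /uxa 98): {"m":97,"uxa":98}
After op 14 (replace /m 94): {"m":94,"uxa":98}

Answer: {"m":94,"uxa":98}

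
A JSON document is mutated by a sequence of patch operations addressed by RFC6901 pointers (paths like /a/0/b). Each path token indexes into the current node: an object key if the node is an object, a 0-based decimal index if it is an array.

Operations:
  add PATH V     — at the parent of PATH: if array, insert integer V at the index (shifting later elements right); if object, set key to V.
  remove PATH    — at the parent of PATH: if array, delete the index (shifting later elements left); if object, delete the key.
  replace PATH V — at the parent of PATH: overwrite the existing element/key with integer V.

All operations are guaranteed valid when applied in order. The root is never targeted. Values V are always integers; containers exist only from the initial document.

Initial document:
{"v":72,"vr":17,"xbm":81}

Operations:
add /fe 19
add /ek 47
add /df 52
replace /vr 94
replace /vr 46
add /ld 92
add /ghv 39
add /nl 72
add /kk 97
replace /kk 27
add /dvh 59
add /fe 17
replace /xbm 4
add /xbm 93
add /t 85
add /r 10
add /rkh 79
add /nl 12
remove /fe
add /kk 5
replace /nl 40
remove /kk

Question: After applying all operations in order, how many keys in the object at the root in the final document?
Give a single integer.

After op 1 (add /fe 19): {"fe":19,"v":72,"vr":17,"xbm":81}
After op 2 (add /ek 47): {"ek":47,"fe":19,"v":72,"vr":17,"xbm":81}
After op 3 (add /df 52): {"df":52,"ek":47,"fe":19,"v":72,"vr":17,"xbm":81}
After op 4 (replace /vr 94): {"df":52,"ek":47,"fe":19,"v":72,"vr":94,"xbm":81}
After op 5 (replace /vr 46): {"df":52,"ek":47,"fe":19,"v":72,"vr":46,"xbm":81}
After op 6 (add /ld 92): {"df":52,"ek":47,"fe":19,"ld":92,"v":72,"vr":46,"xbm":81}
After op 7 (add /ghv 39): {"df":52,"ek":47,"fe":19,"ghv":39,"ld":92,"v":72,"vr":46,"xbm":81}
After op 8 (add /nl 72): {"df":52,"ek":47,"fe":19,"ghv":39,"ld":92,"nl":72,"v":72,"vr":46,"xbm":81}
After op 9 (add /kk 97): {"df":52,"ek":47,"fe":19,"ghv":39,"kk":97,"ld":92,"nl":72,"v":72,"vr":46,"xbm":81}
After op 10 (replace /kk 27): {"df":52,"ek":47,"fe":19,"ghv":39,"kk":27,"ld":92,"nl":72,"v":72,"vr":46,"xbm":81}
After op 11 (add /dvh 59): {"df":52,"dvh":59,"ek":47,"fe":19,"ghv":39,"kk":27,"ld":92,"nl":72,"v":72,"vr":46,"xbm":81}
After op 12 (add /fe 17): {"df":52,"dvh":59,"ek":47,"fe":17,"ghv":39,"kk":27,"ld":92,"nl":72,"v":72,"vr":46,"xbm":81}
After op 13 (replace /xbm 4): {"df":52,"dvh":59,"ek":47,"fe":17,"ghv":39,"kk":27,"ld":92,"nl":72,"v":72,"vr":46,"xbm":4}
After op 14 (add /xbm 93): {"df":52,"dvh":59,"ek":47,"fe":17,"ghv":39,"kk":27,"ld":92,"nl":72,"v":72,"vr":46,"xbm":93}
After op 15 (add /t 85): {"df":52,"dvh":59,"ek":47,"fe":17,"ghv":39,"kk":27,"ld":92,"nl":72,"t":85,"v":72,"vr":46,"xbm":93}
After op 16 (add /r 10): {"df":52,"dvh":59,"ek":47,"fe":17,"ghv":39,"kk":27,"ld":92,"nl":72,"r":10,"t":85,"v":72,"vr":46,"xbm":93}
After op 17 (add /rkh 79): {"df":52,"dvh":59,"ek":47,"fe":17,"ghv":39,"kk":27,"ld":92,"nl":72,"r":10,"rkh":79,"t":85,"v":72,"vr":46,"xbm":93}
After op 18 (add /nl 12): {"df":52,"dvh":59,"ek":47,"fe":17,"ghv":39,"kk":27,"ld":92,"nl":12,"r":10,"rkh":79,"t":85,"v":72,"vr":46,"xbm":93}
After op 19 (remove /fe): {"df":52,"dvh":59,"ek":47,"ghv":39,"kk":27,"ld":92,"nl":12,"r":10,"rkh":79,"t":85,"v":72,"vr":46,"xbm":93}
After op 20 (add /kk 5): {"df":52,"dvh":59,"ek":47,"ghv":39,"kk":5,"ld":92,"nl":12,"r":10,"rkh":79,"t":85,"v":72,"vr":46,"xbm":93}
After op 21 (replace /nl 40): {"df":52,"dvh":59,"ek":47,"ghv":39,"kk":5,"ld":92,"nl":40,"r":10,"rkh":79,"t":85,"v":72,"vr":46,"xbm":93}
After op 22 (remove /kk): {"df":52,"dvh":59,"ek":47,"ghv":39,"ld":92,"nl":40,"r":10,"rkh":79,"t":85,"v":72,"vr":46,"xbm":93}
Size at the root: 12

Answer: 12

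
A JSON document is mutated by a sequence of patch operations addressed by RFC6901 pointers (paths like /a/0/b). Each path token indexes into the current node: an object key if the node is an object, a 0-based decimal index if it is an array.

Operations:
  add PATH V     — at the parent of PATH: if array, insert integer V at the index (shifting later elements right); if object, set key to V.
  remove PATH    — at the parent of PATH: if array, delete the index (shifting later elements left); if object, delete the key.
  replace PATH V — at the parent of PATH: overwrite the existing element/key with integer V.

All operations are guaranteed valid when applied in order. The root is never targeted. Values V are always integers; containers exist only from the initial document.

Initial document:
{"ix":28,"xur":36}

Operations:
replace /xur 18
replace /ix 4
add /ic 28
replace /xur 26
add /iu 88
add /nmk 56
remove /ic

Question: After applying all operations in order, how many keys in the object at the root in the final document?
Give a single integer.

Answer: 4

Derivation:
After op 1 (replace /xur 18): {"ix":28,"xur":18}
After op 2 (replace /ix 4): {"ix":4,"xur":18}
After op 3 (add /ic 28): {"ic":28,"ix":4,"xur":18}
After op 4 (replace /xur 26): {"ic":28,"ix":4,"xur":26}
After op 5 (add /iu 88): {"ic":28,"iu":88,"ix":4,"xur":26}
After op 6 (add /nmk 56): {"ic":28,"iu":88,"ix":4,"nmk":56,"xur":26}
After op 7 (remove /ic): {"iu":88,"ix":4,"nmk":56,"xur":26}
Size at the root: 4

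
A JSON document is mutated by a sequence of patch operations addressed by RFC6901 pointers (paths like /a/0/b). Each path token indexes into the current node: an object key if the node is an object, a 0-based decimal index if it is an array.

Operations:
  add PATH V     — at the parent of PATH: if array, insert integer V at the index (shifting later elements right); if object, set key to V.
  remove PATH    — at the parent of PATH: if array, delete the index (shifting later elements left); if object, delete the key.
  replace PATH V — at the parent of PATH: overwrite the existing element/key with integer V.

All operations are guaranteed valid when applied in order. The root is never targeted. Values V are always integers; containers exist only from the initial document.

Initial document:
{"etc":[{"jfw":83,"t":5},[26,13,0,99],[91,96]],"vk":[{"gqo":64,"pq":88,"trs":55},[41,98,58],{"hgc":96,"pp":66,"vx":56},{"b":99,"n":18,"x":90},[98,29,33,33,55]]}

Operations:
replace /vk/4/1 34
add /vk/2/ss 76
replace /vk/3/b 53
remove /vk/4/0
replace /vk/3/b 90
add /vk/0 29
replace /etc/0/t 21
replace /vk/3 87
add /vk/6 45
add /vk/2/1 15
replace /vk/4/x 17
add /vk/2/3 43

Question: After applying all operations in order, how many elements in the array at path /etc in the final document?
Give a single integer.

Answer: 3

Derivation:
After op 1 (replace /vk/4/1 34): {"etc":[{"jfw":83,"t":5},[26,13,0,99],[91,96]],"vk":[{"gqo":64,"pq":88,"trs":55},[41,98,58],{"hgc":96,"pp":66,"vx":56},{"b":99,"n":18,"x":90},[98,34,33,33,55]]}
After op 2 (add /vk/2/ss 76): {"etc":[{"jfw":83,"t":5},[26,13,0,99],[91,96]],"vk":[{"gqo":64,"pq":88,"trs":55},[41,98,58],{"hgc":96,"pp":66,"ss":76,"vx":56},{"b":99,"n":18,"x":90},[98,34,33,33,55]]}
After op 3 (replace /vk/3/b 53): {"etc":[{"jfw":83,"t":5},[26,13,0,99],[91,96]],"vk":[{"gqo":64,"pq":88,"trs":55},[41,98,58],{"hgc":96,"pp":66,"ss":76,"vx":56},{"b":53,"n":18,"x":90},[98,34,33,33,55]]}
After op 4 (remove /vk/4/0): {"etc":[{"jfw":83,"t":5},[26,13,0,99],[91,96]],"vk":[{"gqo":64,"pq":88,"trs":55},[41,98,58],{"hgc":96,"pp":66,"ss":76,"vx":56},{"b":53,"n":18,"x":90},[34,33,33,55]]}
After op 5 (replace /vk/3/b 90): {"etc":[{"jfw":83,"t":5},[26,13,0,99],[91,96]],"vk":[{"gqo":64,"pq":88,"trs":55},[41,98,58],{"hgc":96,"pp":66,"ss":76,"vx":56},{"b":90,"n":18,"x":90},[34,33,33,55]]}
After op 6 (add /vk/0 29): {"etc":[{"jfw":83,"t":5},[26,13,0,99],[91,96]],"vk":[29,{"gqo":64,"pq":88,"trs":55},[41,98,58],{"hgc":96,"pp":66,"ss":76,"vx":56},{"b":90,"n":18,"x":90},[34,33,33,55]]}
After op 7 (replace /etc/0/t 21): {"etc":[{"jfw":83,"t":21},[26,13,0,99],[91,96]],"vk":[29,{"gqo":64,"pq":88,"trs":55},[41,98,58],{"hgc":96,"pp":66,"ss":76,"vx":56},{"b":90,"n":18,"x":90},[34,33,33,55]]}
After op 8 (replace /vk/3 87): {"etc":[{"jfw":83,"t":21},[26,13,0,99],[91,96]],"vk":[29,{"gqo":64,"pq":88,"trs":55},[41,98,58],87,{"b":90,"n":18,"x":90},[34,33,33,55]]}
After op 9 (add /vk/6 45): {"etc":[{"jfw":83,"t":21},[26,13,0,99],[91,96]],"vk":[29,{"gqo":64,"pq":88,"trs":55},[41,98,58],87,{"b":90,"n":18,"x":90},[34,33,33,55],45]}
After op 10 (add /vk/2/1 15): {"etc":[{"jfw":83,"t":21},[26,13,0,99],[91,96]],"vk":[29,{"gqo":64,"pq":88,"trs":55},[41,15,98,58],87,{"b":90,"n":18,"x":90},[34,33,33,55],45]}
After op 11 (replace /vk/4/x 17): {"etc":[{"jfw":83,"t":21},[26,13,0,99],[91,96]],"vk":[29,{"gqo":64,"pq":88,"trs":55},[41,15,98,58],87,{"b":90,"n":18,"x":17},[34,33,33,55],45]}
After op 12 (add /vk/2/3 43): {"etc":[{"jfw":83,"t":21},[26,13,0,99],[91,96]],"vk":[29,{"gqo":64,"pq":88,"trs":55},[41,15,98,43,58],87,{"b":90,"n":18,"x":17},[34,33,33,55],45]}
Size at path /etc: 3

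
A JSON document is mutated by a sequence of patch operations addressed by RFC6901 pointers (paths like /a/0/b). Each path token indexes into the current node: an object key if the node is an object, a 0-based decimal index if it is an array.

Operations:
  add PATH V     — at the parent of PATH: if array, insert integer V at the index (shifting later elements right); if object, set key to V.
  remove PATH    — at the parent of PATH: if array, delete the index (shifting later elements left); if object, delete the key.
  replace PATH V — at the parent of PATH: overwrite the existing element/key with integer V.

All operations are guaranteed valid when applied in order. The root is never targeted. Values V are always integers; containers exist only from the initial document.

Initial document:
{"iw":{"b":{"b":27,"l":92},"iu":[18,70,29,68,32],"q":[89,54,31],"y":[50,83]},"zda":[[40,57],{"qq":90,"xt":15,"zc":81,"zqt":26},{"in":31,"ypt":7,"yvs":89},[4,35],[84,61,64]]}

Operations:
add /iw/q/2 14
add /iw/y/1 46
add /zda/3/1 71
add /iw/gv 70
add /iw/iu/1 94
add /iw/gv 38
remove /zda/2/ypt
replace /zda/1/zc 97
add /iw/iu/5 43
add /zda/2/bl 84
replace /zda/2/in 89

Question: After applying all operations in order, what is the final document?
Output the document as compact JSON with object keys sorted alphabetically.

After op 1 (add /iw/q/2 14): {"iw":{"b":{"b":27,"l":92},"iu":[18,70,29,68,32],"q":[89,54,14,31],"y":[50,83]},"zda":[[40,57],{"qq":90,"xt":15,"zc":81,"zqt":26},{"in":31,"ypt":7,"yvs":89},[4,35],[84,61,64]]}
After op 2 (add /iw/y/1 46): {"iw":{"b":{"b":27,"l":92},"iu":[18,70,29,68,32],"q":[89,54,14,31],"y":[50,46,83]},"zda":[[40,57],{"qq":90,"xt":15,"zc":81,"zqt":26},{"in":31,"ypt":7,"yvs":89},[4,35],[84,61,64]]}
After op 3 (add /zda/3/1 71): {"iw":{"b":{"b":27,"l":92},"iu":[18,70,29,68,32],"q":[89,54,14,31],"y":[50,46,83]},"zda":[[40,57],{"qq":90,"xt":15,"zc":81,"zqt":26},{"in":31,"ypt":7,"yvs":89},[4,71,35],[84,61,64]]}
After op 4 (add /iw/gv 70): {"iw":{"b":{"b":27,"l":92},"gv":70,"iu":[18,70,29,68,32],"q":[89,54,14,31],"y":[50,46,83]},"zda":[[40,57],{"qq":90,"xt":15,"zc":81,"zqt":26},{"in":31,"ypt":7,"yvs":89},[4,71,35],[84,61,64]]}
After op 5 (add /iw/iu/1 94): {"iw":{"b":{"b":27,"l":92},"gv":70,"iu":[18,94,70,29,68,32],"q":[89,54,14,31],"y":[50,46,83]},"zda":[[40,57],{"qq":90,"xt":15,"zc":81,"zqt":26},{"in":31,"ypt":7,"yvs":89},[4,71,35],[84,61,64]]}
After op 6 (add /iw/gv 38): {"iw":{"b":{"b":27,"l":92},"gv":38,"iu":[18,94,70,29,68,32],"q":[89,54,14,31],"y":[50,46,83]},"zda":[[40,57],{"qq":90,"xt":15,"zc":81,"zqt":26},{"in":31,"ypt":7,"yvs":89},[4,71,35],[84,61,64]]}
After op 7 (remove /zda/2/ypt): {"iw":{"b":{"b":27,"l":92},"gv":38,"iu":[18,94,70,29,68,32],"q":[89,54,14,31],"y":[50,46,83]},"zda":[[40,57],{"qq":90,"xt":15,"zc":81,"zqt":26},{"in":31,"yvs":89},[4,71,35],[84,61,64]]}
After op 8 (replace /zda/1/zc 97): {"iw":{"b":{"b":27,"l":92},"gv":38,"iu":[18,94,70,29,68,32],"q":[89,54,14,31],"y":[50,46,83]},"zda":[[40,57],{"qq":90,"xt":15,"zc":97,"zqt":26},{"in":31,"yvs":89},[4,71,35],[84,61,64]]}
After op 9 (add /iw/iu/5 43): {"iw":{"b":{"b":27,"l":92},"gv":38,"iu":[18,94,70,29,68,43,32],"q":[89,54,14,31],"y":[50,46,83]},"zda":[[40,57],{"qq":90,"xt":15,"zc":97,"zqt":26},{"in":31,"yvs":89},[4,71,35],[84,61,64]]}
After op 10 (add /zda/2/bl 84): {"iw":{"b":{"b":27,"l":92},"gv":38,"iu":[18,94,70,29,68,43,32],"q":[89,54,14,31],"y":[50,46,83]},"zda":[[40,57],{"qq":90,"xt":15,"zc":97,"zqt":26},{"bl":84,"in":31,"yvs":89},[4,71,35],[84,61,64]]}
After op 11 (replace /zda/2/in 89): {"iw":{"b":{"b":27,"l":92},"gv":38,"iu":[18,94,70,29,68,43,32],"q":[89,54,14,31],"y":[50,46,83]},"zda":[[40,57],{"qq":90,"xt":15,"zc":97,"zqt":26},{"bl":84,"in":89,"yvs":89},[4,71,35],[84,61,64]]}

Answer: {"iw":{"b":{"b":27,"l":92},"gv":38,"iu":[18,94,70,29,68,43,32],"q":[89,54,14,31],"y":[50,46,83]},"zda":[[40,57],{"qq":90,"xt":15,"zc":97,"zqt":26},{"bl":84,"in":89,"yvs":89},[4,71,35],[84,61,64]]}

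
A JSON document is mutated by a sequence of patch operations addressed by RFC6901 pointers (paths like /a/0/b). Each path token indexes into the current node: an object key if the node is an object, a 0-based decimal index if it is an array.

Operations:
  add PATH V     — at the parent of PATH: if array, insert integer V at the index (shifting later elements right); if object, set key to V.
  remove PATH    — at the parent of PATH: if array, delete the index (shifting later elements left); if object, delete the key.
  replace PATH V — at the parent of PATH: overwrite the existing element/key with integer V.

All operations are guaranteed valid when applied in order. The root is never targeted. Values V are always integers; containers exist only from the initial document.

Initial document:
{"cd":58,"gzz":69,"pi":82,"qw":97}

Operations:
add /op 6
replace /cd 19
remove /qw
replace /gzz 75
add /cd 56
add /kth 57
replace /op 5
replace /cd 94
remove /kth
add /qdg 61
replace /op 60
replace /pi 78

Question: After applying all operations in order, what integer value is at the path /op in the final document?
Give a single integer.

Answer: 60

Derivation:
After op 1 (add /op 6): {"cd":58,"gzz":69,"op":6,"pi":82,"qw":97}
After op 2 (replace /cd 19): {"cd":19,"gzz":69,"op":6,"pi":82,"qw":97}
After op 3 (remove /qw): {"cd":19,"gzz":69,"op":6,"pi":82}
After op 4 (replace /gzz 75): {"cd":19,"gzz":75,"op":6,"pi":82}
After op 5 (add /cd 56): {"cd":56,"gzz":75,"op":6,"pi":82}
After op 6 (add /kth 57): {"cd":56,"gzz":75,"kth":57,"op":6,"pi":82}
After op 7 (replace /op 5): {"cd":56,"gzz":75,"kth":57,"op":5,"pi":82}
After op 8 (replace /cd 94): {"cd":94,"gzz":75,"kth":57,"op":5,"pi":82}
After op 9 (remove /kth): {"cd":94,"gzz":75,"op":5,"pi":82}
After op 10 (add /qdg 61): {"cd":94,"gzz":75,"op":5,"pi":82,"qdg":61}
After op 11 (replace /op 60): {"cd":94,"gzz":75,"op":60,"pi":82,"qdg":61}
After op 12 (replace /pi 78): {"cd":94,"gzz":75,"op":60,"pi":78,"qdg":61}
Value at /op: 60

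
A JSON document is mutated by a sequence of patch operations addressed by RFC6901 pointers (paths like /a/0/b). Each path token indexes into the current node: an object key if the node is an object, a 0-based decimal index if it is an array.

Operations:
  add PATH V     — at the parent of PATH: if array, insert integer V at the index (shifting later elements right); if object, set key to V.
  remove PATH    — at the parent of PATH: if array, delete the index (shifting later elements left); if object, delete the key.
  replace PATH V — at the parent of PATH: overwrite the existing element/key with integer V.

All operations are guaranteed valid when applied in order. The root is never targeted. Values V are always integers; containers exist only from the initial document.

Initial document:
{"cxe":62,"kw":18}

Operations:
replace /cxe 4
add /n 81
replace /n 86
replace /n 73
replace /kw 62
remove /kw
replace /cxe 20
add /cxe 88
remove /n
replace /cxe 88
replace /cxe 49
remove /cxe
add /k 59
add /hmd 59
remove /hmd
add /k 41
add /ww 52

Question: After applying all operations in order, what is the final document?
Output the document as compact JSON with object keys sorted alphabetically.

Answer: {"k":41,"ww":52}

Derivation:
After op 1 (replace /cxe 4): {"cxe":4,"kw":18}
After op 2 (add /n 81): {"cxe":4,"kw":18,"n":81}
After op 3 (replace /n 86): {"cxe":4,"kw":18,"n":86}
After op 4 (replace /n 73): {"cxe":4,"kw":18,"n":73}
After op 5 (replace /kw 62): {"cxe":4,"kw":62,"n":73}
After op 6 (remove /kw): {"cxe":4,"n":73}
After op 7 (replace /cxe 20): {"cxe":20,"n":73}
After op 8 (add /cxe 88): {"cxe":88,"n":73}
After op 9 (remove /n): {"cxe":88}
After op 10 (replace /cxe 88): {"cxe":88}
After op 11 (replace /cxe 49): {"cxe":49}
After op 12 (remove /cxe): {}
After op 13 (add /k 59): {"k":59}
After op 14 (add /hmd 59): {"hmd":59,"k":59}
After op 15 (remove /hmd): {"k":59}
After op 16 (add /k 41): {"k":41}
After op 17 (add /ww 52): {"k":41,"ww":52}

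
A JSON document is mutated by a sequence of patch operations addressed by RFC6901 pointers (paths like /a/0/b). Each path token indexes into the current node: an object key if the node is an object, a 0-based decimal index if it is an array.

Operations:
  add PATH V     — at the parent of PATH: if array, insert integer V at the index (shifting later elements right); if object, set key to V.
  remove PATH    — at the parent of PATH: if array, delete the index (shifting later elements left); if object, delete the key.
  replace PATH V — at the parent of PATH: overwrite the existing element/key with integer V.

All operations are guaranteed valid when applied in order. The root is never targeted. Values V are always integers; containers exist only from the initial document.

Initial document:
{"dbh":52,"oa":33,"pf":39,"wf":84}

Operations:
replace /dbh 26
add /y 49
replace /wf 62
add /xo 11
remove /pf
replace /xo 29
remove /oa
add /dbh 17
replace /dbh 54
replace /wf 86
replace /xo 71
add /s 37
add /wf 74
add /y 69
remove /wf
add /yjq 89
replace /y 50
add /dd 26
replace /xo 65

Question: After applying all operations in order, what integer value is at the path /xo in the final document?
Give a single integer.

After op 1 (replace /dbh 26): {"dbh":26,"oa":33,"pf":39,"wf":84}
After op 2 (add /y 49): {"dbh":26,"oa":33,"pf":39,"wf":84,"y":49}
After op 3 (replace /wf 62): {"dbh":26,"oa":33,"pf":39,"wf":62,"y":49}
After op 4 (add /xo 11): {"dbh":26,"oa":33,"pf":39,"wf":62,"xo":11,"y":49}
After op 5 (remove /pf): {"dbh":26,"oa":33,"wf":62,"xo":11,"y":49}
After op 6 (replace /xo 29): {"dbh":26,"oa":33,"wf":62,"xo":29,"y":49}
After op 7 (remove /oa): {"dbh":26,"wf":62,"xo":29,"y":49}
After op 8 (add /dbh 17): {"dbh":17,"wf":62,"xo":29,"y":49}
After op 9 (replace /dbh 54): {"dbh":54,"wf":62,"xo":29,"y":49}
After op 10 (replace /wf 86): {"dbh":54,"wf":86,"xo":29,"y":49}
After op 11 (replace /xo 71): {"dbh":54,"wf":86,"xo":71,"y":49}
After op 12 (add /s 37): {"dbh":54,"s":37,"wf":86,"xo":71,"y":49}
After op 13 (add /wf 74): {"dbh":54,"s":37,"wf":74,"xo":71,"y":49}
After op 14 (add /y 69): {"dbh":54,"s":37,"wf":74,"xo":71,"y":69}
After op 15 (remove /wf): {"dbh":54,"s":37,"xo":71,"y":69}
After op 16 (add /yjq 89): {"dbh":54,"s":37,"xo":71,"y":69,"yjq":89}
After op 17 (replace /y 50): {"dbh":54,"s":37,"xo":71,"y":50,"yjq":89}
After op 18 (add /dd 26): {"dbh":54,"dd":26,"s":37,"xo":71,"y":50,"yjq":89}
After op 19 (replace /xo 65): {"dbh":54,"dd":26,"s":37,"xo":65,"y":50,"yjq":89}
Value at /xo: 65

Answer: 65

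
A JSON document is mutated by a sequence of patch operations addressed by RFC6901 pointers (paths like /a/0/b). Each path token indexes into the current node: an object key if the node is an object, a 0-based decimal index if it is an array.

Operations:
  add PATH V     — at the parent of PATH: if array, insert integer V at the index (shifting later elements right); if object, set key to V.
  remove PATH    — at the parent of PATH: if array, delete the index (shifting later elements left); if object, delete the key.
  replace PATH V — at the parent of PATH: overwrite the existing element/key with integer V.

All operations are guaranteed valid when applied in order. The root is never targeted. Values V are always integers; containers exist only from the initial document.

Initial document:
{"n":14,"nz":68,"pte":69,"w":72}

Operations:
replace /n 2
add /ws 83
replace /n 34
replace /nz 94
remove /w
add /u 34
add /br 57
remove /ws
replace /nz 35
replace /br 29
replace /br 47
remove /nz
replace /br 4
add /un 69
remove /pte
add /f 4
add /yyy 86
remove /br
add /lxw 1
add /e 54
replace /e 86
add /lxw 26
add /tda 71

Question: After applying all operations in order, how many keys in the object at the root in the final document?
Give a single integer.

After op 1 (replace /n 2): {"n":2,"nz":68,"pte":69,"w":72}
After op 2 (add /ws 83): {"n":2,"nz":68,"pte":69,"w":72,"ws":83}
After op 3 (replace /n 34): {"n":34,"nz":68,"pte":69,"w":72,"ws":83}
After op 4 (replace /nz 94): {"n":34,"nz":94,"pte":69,"w":72,"ws":83}
After op 5 (remove /w): {"n":34,"nz":94,"pte":69,"ws":83}
After op 6 (add /u 34): {"n":34,"nz":94,"pte":69,"u":34,"ws":83}
After op 7 (add /br 57): {"br":57,"n":34,"nz":94,"pte":69,"u":34,"ws":83}
After op 8 (remove /ws): {"br":57,"n":34,"nz":94,"pte":69,"u":34}
After op 9 (replace /nz 35): {"br":57,"n":34,"nz":35,"pte":69,"u":34}
After op 10 (replace /br 29): {"br":29,"n":34,"nz":35,"pte":69,"u":34}
After op 11 (replace /br 47): {"br":47,"n":34,"nz":35,"pte":69,"u":34}
After op 12 (remove /nz): {"br":47,"n":34,"pte":69,"u":34}
After op 13 (replace /br 4): {"br":4,"n":34,"pte":69,"u":34}
After op 14 (add /un 69): {"br":4,"n":34,"pte":69,"u":34,"un":69}
After op 15 (remove /pte): {"br":4,"n":34,"u":34,"un":69}
After op 16 (add /f 4): {"br":4,"f":4,"n":34,"u":34,"un":69}
After op 17 (add /yyy 86): {"br":4,"f":4,"n":34,"u":34,"un":69,"yyy":86}
After op 18 (remove /br): {"f":4,"n":34,"u":34,"un":69,"yyy":86}
After op 19 (add /lxw 1): {"f":4,"lxw":1,"n":34,"u":34,"un":69,"yyy":86}
After op 20 (add /e 54): {"e":54,"f":4,"lxw":1,"n":34,"u":34,"un":69,"yyy":86}
After op 21 (replace /e 86): {"e":86,"f":4,"lxw":1,"n":34,"u":34,"un":69,"yyy":86}
After op 22 (add /lxw 26): {"e":86,"f":4,"lxw":26,"n":34,"u":34,"un":69,"yyy":86}
After op 23 (add /tda 71): {"e":86,"f":4,"lxw":26,"n":34,"tda":71,"u":34,"un":69,"yyy":86}
Size at the root: 8

Answer: 8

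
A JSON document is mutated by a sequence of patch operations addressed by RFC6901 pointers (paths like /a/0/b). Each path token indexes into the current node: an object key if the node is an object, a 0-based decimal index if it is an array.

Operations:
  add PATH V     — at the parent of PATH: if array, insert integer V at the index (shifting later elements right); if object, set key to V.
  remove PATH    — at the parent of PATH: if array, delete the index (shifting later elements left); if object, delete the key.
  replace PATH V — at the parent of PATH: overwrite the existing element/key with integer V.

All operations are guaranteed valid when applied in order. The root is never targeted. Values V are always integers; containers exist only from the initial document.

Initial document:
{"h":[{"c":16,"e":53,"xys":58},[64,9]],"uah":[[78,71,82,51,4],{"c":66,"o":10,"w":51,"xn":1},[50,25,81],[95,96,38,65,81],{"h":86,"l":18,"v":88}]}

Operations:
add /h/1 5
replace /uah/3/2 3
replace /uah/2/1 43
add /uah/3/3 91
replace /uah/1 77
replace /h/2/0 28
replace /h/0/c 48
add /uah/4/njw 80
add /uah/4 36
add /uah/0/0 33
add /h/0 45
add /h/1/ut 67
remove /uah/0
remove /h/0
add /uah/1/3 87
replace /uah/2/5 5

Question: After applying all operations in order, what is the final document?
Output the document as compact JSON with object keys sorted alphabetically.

Answer: {"h":[{"c":48,"e":53,"ut":67,"xys":58},5,[28,9]],"uah":[77,[50,43,81,87],[95,96,3,91,65,5],36,{"h":86,"l":18,"njw":80,"v":88}]}

Derivation:
After op 1 (add /h/1 5): {"h":[{"c":16,"e":53,"xys":58},5,[64,9]],"uah":[[78,71,82,51,4],{"c":66,"o":10,"w":51,"xn":1},[50,25,81],[95,96,38,65,81],{"h":86,"l":18,"v":88}]}
After op 2 (replace /uah/3/2 3): {"h":[{"c":16,"e":53,"xys":58},5,[64,9]],"uah":[[78,71,82,51,4],{"c":66,"o":10,"w":51,"xn":1},[50,25,81],[95,96,3,65,81],{"h":86,"l":18,"v":88}]}
After op 3 (replace /uah/2/1 43): {"h":[{"c":16,"e":53,"xys":58},5,[64,9]],"uah":[[78,71,82,51,4],{"c":66,"o":10,"w":51,"xn":1},[50,43,81],[95,96,3,65,81],{"h":86,"l":18,"v":88}]}
After op 4 (add /uah/3/3 91): {"h":[{"c":16,"e":53,"xys":58},5,[64,9]],"uah":[[78,71,82,51,4],{"c":66,"o":10,"w":51,"xn":1},[50,43,81],[95,96,3,91,65,81],{"h":86,"l":18,"v":88}]}
After op 5 (replace /uah/1 77): {"h":[{"c":16,"e":53,"xys":58},5,[64,9]],"uah":[[78,71,82,51,4],77,[50,43,81],[95,96,3,91,65,81],{"h":86,"l":18,"v":88}]}
After op 6 (replace /h/2/0 28): {"h":[{"c":16,"e":53,"xys":58},5,[28,9]],"uah":[[78,71,82,51,4],77,[50,43,81],[95,96,3,91,65,81],{"h":86,"l":18,"v":88}]}
After op 7 (replace /h/0/c 48): {"h":[{"c":48,"e":53,"xys":58},5,[28,9]],"uah":[[78,71,82,51,4],77,[50,43,81],[95,96,3,91,65,81],{"h":86,"l":18,"v":88}]}
After op 8 (add /uah/4/njw 80): {"h":[{"c":48,"e":53,"xys":58},5,[28,9]],"uah":[[78,71,82,51,4],77,[50,43,81],[95,96,3,91,65,81],{"h":86,"l":18,"njw":80,"v":88}]}
After op 9 (add /uah/4 36): {"h":[{"c":48,"e":53,"xys":58},5,[28,9]],"uah":[[78,71,82,51,4],77,[50,43,81],[95,96,3,91,65,81],36,{"h":86,"l":18,"njw":80,"v":88}]}
After op 10 (add /uah/0/0 33): {"h":[{"c":48,"e":53,"xys":58},5,[28,9]],"uah":[[33,78,71,82,51,4],77,[50,43,81],[95,96,3,91,65,81],36,{"h":86,"l":18,"njw":80,"v":88}]}
After op 11 (add /h/0 45): {"h":[45,{"c":48,"e":53,"xys":58},5,[28,9]],"uah":[[33,78,71,82,51,4],77,[50,43,81],[95,96,3,91,65,81],36,{"h":86,"l":18,"njw":80,"v":88}]}
After op 12 (add /h/1/ut 67): {"h":[45,{"c":48,"e":53,"ut":67,"xys":58},5,[28,9]],"uah":[[33,78,71,82,51,4],77,[50,43,81],[95,96,3,91,65,81],36,{"h":86,"l":18,"njw":80,"v":88}]}
After op 13 (remove /uah/0): {"h":[45,{"c":48,"e":53,"ut":67,"xys":58},5,[28,9]],"uah":[77,[50,43,81],[95,96,3,91,65,81],36,{"h":86,"l":18,"njw":80,"v":88}]}
After op 14 (remove /h/0): {"h":[{"c":48,"e":53,"ut":67,"xys":58},5,[28,9]],"uah":[77,[50,43,81],[95,96,3,91,65,81],36,{"h":86,"l":18,"njw":80,"v":88}]}
After op 15 (add /uah/1/3 87): {"h":[{"c":48,"e":53,"ut":67,"xys":58},5,[28,9]],"uah":[77,[50,43,81,87],[95,96,3,91,65,81],36,{"h":86,"l":18,"njw":80,"v":88}]}
After op 16 (replace /uah/2/5 5): {"h":[{"c":48,"e":53,"ut":67,"xys":58},5,[28,9]],"uah":[77,[50,43,81,87],[95,96,3,91,65,5],36,{"h":86,"l":18,"njw":80,"v":88}]}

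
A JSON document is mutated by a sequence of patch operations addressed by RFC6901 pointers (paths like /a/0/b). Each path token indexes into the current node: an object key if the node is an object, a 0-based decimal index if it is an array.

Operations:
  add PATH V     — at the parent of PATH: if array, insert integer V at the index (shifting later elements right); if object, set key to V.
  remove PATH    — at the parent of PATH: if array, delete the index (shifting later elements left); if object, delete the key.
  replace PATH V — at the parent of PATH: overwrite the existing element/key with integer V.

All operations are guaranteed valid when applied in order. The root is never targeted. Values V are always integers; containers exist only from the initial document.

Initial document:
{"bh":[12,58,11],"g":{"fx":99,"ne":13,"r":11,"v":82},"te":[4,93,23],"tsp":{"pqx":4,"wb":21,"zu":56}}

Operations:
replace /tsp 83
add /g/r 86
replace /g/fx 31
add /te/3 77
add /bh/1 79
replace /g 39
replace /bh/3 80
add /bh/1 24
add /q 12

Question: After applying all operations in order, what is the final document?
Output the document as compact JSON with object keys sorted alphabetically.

After op 1 (replace /tsp 83): {"bh":[12,58,11],"g":{"fx":99,"ne":13,"r":11,"v":82},"te":[4,93,23],"tsp":83}
After op 2 (add /g/r 86): {"bh":[12,58,11],"g":{"fx":99,"ne":13,"r":86,"v":82},"te":[4,93,23],"tsp":83}
After op 3 (replace /g/fx 31): {"bh":[12,58,11],"g":{"fx":31,"ne":13,"r":86,"v":82},"te":[4,93,23],"tsp":83}
After op 4 (add /te/3 77): {"bh":[12,58,11],"g":{"fx":31,"ne":13,"r":86,"v":82},"te":[4,93,23,77],"tsp":83}
After op 5 (add /bh/1 79): {"bh":[12,79,58,11],"g":{"fx":31,"ne":13,"r":86,"v":82},"te":[4,93,23,77],"tsp":83}
After op 6 (replace /g 39): {"bh":[12,79,58,11],"g":39,"te":[4,93,23,77],"tsp":83}
After op 7 (replace /bh/3 80): {"bh":[12,79,58,80],"g":39,"te":[4,93,23,77],"tsp":83}
After op 8 (add /bh/1 24): {"bh":[12,24,79,58,80],"g":39,"te":[4,93,23,77],"tsp":83}
After op 9 (add /q 12): {"bh":[12,24,79,58,80],"g":39,"q":12,"te":[4,93,23,77],"tsp":83}

Answer: {"bh":[12,24,79,58,80],"g":39,"q":12,"te":[4,93,23,77],"tsp":83}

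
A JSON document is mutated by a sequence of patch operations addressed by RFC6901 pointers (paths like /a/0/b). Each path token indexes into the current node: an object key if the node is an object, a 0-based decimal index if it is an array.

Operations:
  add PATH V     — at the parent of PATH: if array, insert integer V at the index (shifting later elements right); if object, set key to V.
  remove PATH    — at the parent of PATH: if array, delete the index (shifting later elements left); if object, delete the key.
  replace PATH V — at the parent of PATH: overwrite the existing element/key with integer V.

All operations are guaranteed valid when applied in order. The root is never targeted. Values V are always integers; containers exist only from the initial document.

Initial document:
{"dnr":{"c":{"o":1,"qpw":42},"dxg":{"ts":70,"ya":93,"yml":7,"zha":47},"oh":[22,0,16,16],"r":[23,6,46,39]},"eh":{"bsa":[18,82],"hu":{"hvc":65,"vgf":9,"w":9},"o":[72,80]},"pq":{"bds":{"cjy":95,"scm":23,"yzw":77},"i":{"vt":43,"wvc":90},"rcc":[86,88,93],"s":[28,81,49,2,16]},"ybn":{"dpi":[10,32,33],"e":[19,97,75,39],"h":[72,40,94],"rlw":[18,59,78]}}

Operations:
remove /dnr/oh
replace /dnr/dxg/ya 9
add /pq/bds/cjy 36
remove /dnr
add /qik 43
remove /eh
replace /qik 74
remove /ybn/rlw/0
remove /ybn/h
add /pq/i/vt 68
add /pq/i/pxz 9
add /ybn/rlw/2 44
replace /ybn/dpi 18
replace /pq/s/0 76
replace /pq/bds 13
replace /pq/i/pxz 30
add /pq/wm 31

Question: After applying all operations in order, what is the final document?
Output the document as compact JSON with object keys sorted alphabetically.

After op 1 (remove /dnr/oh): {"dnr":{"c":{"o":1,"qpw":42},"dxg":{"ts":70,"ya":93,"yml":7,"zha":47},"r":[23,6,46,39]},"eh":{"bsa":[18,82],"hu":{"hvc":65,"vgf":9,"w":9},"o":[72,80]},"pq":{"bds":{"cjy":95,"scm":23,"yzw":77},"i":{"vt":43,"wvc":90},"rcc":[86,88,93],"s":[28,81,49,2,16]},"ybn":{"dpi":[10,32,33],"e":[19,97,75,39],"h":[72,40,94],"rlw":[18,59,78]}}
After op 2 (replace /dnr/dxg/ya 9): {"dnr":{"c":{"o":1,"qpw":42},"dxg":{"ts":70,"ya":9,"yml":7,"zha":47},"r":[23,6,46,39]},"eh":{"bsa":[18,82],"hu":{"hvc":65,"vgf":9,"w":9},"o":[72,80]},"pq":{"bds":{"cjy":95,"scm":23,"yzw":77},"i":{"vt":43,"wvc":90},"rcc":[86,88,93],"s":[28,81,49,2,16]},"ybn":{"dpi":[10,32,33],"e":[19,97,75,39],"h":[72,40,94],"rlw":[18,59,78]}}
After op 3 (add /pq/bds/cjy 36): {"dnr":{"c":{"o":1,"qpw":42},"dxg":{"ts":70,"ya":9,"yml":7,"zha":47},"r":[23,6,46,39]},"eh":{"bsa":[18,82],"hu":{"hvc":65,"vgf":9,"w":9},"o":[72,80]},"pq":{"bds":{"cjy":36,"scm":23,"yzw":77},"i":{"vt":43,"wvc":90},"rcc":[86,88,93],"s":[28,81,49,2,16]},"ybn":{"dpi":[10,32,33],"e":[19,97,75,39],"h":[72,40,94],"rlw":[18,59,78]}}
After op 4 (remove /dnr): {"eh":{"bsa":[18,82],"hu":{"hvc":65,"vgf":9,"w":9},"o":[72,80]},"pq":{"bds":{"cjy":36,"scm":23,"yzw":77},"i":{"vt":43,"wvc":90},"rcc":[86,88,93],"s":[28,81,49,2,16]},"ybn":{"dpi":[10,32,33],"e":[19,97,75,39],"h":[72,40,94],"rlw":[18,59,78]}}
After op 5 (add /qik 43): {"eh":{"bsa":[18,82],"hu":{"hvc":65,"vgf":9,"w":9},"o":[72,80]},"pq":{"bds":{"cjy":36,"scm":23,"yzw":77},"i":{"vt":43,"wvc":90},"rcc":[86,88,93],"s":[28,81,49,2,16]},"qik":43,"ybn":{"dpi":[10,32,33],"e":[19,97,75,39],"h":[72,40,94],"rlw":[18,59,78]}}
After op 6 (remove /eh): {"pq":{"bds":{"cjy":36,"scm":23,"yzw":77},"i":{"vt":43,"wvc":90},"rcc":[86,88,93],"s":[28,81,49,2,16]},"qik":43,"ybn":{"dpi":[10,32,33],"e":[19,97,75,39],"h":[72,40,94],"rlw":[18,59,78]}}
After op 7 (replace /qik 74): {"pq":{"bds":{"cjy":36,"scm":23,"yzw":77},"i":{"vt":43,"wvc":90},"rcc":[86,88,93],"s":[28,81,49,2,16]},"qik":74,"ybn":{"dpi":[10,32,33],"e":[19,97,75,39],"h":[72,40,94],"rlw":[18,59,78]}}
After op 8 (remove /ybn/rlw/0): {"pq":{"bds":{"cjy":36,"scm":23,"yzw":77},"i":{"vt":43,"wvc":90},"rcc":[86,88,93],"s":[28,81,49,2,16]},"qik":74,"ybn":{"dpi":[10,32,33],"e":[19,97,75,39],"h":[72,40,94],"rlw":[59,78]}}
After op 9 (remove /ybn/h): {"pq":{"bds":{"cjy":36,"scm":23,"yzw":77},"i":{"vt":43,"wvc":90},"rcc":[86,88,93],"s":[28,81,49,2,16]},"qik":74,"ybn":{"dpi":[10,32,33],"e":[19,97,75,39],"rlw":[59,78]}}
After op 10 (add /pq/i/vt 68): {"pq":{"bds":{"cjy":36,"scm":23,"yzw":77},"i":{"vt":68,"wvc":90},"rcc":[86,88,93],"s":[28,81,49,2,16]},"qik":74,"ybn":{"dpi":[10,32,33],"e":[19,97,75,39],"rlw":[59,78]}}
After op 11 (add /pq/i/pxz 9): {"pq":{"bds":{"cjy":36,"scm":23,"yzw":77},"i":{"pxz":9,"vt":68,"wvc":90},"rcc":[86,88,93],"s":[28,81,49,2,16]},"qik":74,"ybn":{"dpi":[10,32,33],"e":[19,97,75,39],"rlw":[59,78]}}
After op 12 (add /ybn/rlw/2 44): {"pq":{"bds":{"cjy":36,"scm":23,"yzw":77},"i":{"pxz":9,"vt":68,"wvc":90},"rcc":[86,88,93],"s":[28,81,49,2,16]},"qik":74,"ybn":{"dpi":[10,32,33],"e":[19,97,75,39],"rlw":[59,78,44]}}
After op 13 (replace /ybn/dpi 18): {"pq":{"bds":{"cjy":36,"scm":23,"yzw":77},"i":{"pxz":9,"vt":68,"wvc":90},"rcc":[86,88,93],"s":[28,81,49,2,16]},"qik":74,"ybn":{"dpi":18,"e":[19,97,75,39],"rlw":[59,78,44]}}
After op 14 (replace /pq/s/0 76): {"pq":{"bds":{"cjy":36,"scm":23,"yzw":77},"i":{"pxz":9,"vt":68,"wvc":90},"rcc":[86,88,93],"s":[76,81,49,2,16]},"qik":74,"ybn":{"dpi":18,"e":[19,97,75,39],"rlw":[59,78,44]}}
After op 15 (replace /pq/bds 13): {"pq":{"bds":13,"i":{"pxz":9,"vt":68,"wvc":90},"rcc":[86,88,93],"s":[76,81,49,2,16]},"qik":74,"ybn":{"dpi":18,"e":[19,97,75,39],"rlw":[59,78,44]}}
After op 16 (replace /pq/i/pxz 30): {"pq":{"bds":13,"i":{"pxz":30,"vt":68,"wvc":90},"rcc":[86,88,93],"s":[76,81,49,2,16]},"qik":74,"ybn":{"dpi":18,"e":[19,97,75,39],"rlw":[59,78,44]}}
After op 17 (add /pq/wm 31): {"pq":{"bds":13,"i":{"pxz":30,"vt":68,"wvc":90},"rcc":[86,88,93],"s":[76,81,49,2,16],"wm":31},"qik":74,"ybn":{"dpi":18,"e":[19,97,75,39],"rlw":[59,78,44]}}

Answer: {"pq":{"bds":13,"i":{"pxz":30,"vt":68,"wvc":90},"rcc":[86,88,93],"s":[76,81,49,2,16],"wm":31},"qik":74,"ybn":{"dpi":18,"e":[19,97,75,39],"rlw":[59,78,44]}}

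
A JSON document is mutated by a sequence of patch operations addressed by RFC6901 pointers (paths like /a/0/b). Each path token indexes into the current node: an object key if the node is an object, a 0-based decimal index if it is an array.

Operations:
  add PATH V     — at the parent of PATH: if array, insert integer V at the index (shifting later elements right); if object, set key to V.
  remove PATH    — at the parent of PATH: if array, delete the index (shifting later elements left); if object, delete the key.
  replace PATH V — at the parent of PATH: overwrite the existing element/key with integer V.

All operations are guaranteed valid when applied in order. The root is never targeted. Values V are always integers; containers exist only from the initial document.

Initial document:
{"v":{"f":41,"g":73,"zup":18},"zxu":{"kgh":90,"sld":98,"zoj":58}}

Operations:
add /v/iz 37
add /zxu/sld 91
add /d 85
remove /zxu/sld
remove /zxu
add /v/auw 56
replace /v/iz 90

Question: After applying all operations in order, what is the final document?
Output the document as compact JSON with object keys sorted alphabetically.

After op 1 (add /v/iz 37): {"v":{"f":41,"g":73,"iz":37,"zup":18},"zxu":{"kgh":90,"sld":98,"zoj":58}}
After op 2 (add /zxu/sld 91): {"v":{"f":41,"g":73,"iz":37,"zup":18},"zxu":{"kgh":90,"sld":91,"zoj":58}}
After op 3 (add /d 85): {"d":85,"v":{"f":41,"g":73,"iz":37,"zup":18},"zxu":{"kgh":90,"sld":91,"zoj":58}}
After op 4 (remove /zxu/sld): {"d":85,"v":{"f":41,"g":73,"iz":37,"zup":18},"zxu":{"kgh":90,"zoj":58}}
After op 5 (remove /zxu): {"d":85,"v":{"f":41,"g":73,"iz":37,"zup":18}}
After op 6 (add /v/auw 56): {"d":85,"v":{"auw":56,"f":41,"g":73,"iz":37,"zup":18}}
After op 7 (replace /v/iz 90): {"d":85,"v":{"auw":56,"f":41,"g":73,"iz":90,"zup":18}}

Answer: {"d":85,"v":{"auw":56,"f":41,"g":73,"iz":90,"zup":18}}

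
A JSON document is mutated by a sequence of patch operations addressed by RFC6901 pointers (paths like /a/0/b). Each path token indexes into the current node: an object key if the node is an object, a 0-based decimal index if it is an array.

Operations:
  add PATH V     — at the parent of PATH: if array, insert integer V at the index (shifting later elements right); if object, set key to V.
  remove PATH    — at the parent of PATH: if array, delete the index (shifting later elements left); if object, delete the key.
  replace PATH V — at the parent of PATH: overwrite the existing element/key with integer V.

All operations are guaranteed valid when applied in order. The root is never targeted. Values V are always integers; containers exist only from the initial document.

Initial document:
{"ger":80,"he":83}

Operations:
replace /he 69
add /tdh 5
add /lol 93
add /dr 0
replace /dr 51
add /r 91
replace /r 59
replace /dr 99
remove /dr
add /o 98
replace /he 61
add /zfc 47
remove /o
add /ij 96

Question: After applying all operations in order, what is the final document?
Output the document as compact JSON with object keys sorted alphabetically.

After op 1 (replace /he 69): {"ger":80,"he":69}
After op 2 (add /tdh 5): {"ger":80,"he":69,"tdh":5}
After op 3 (add /lol 93): {"ger":80,"he":69,"lol":93,"tdh":5}
After op 4 (add /dr 0): {"dr":0,"ger":80,"he":69,"lol":93,"tdh":5}
After op 5 (replace /dr 51): {"dr":51,"ger":80,"he":69,"lol":93,"tdh":5}
After op 6 (add /r 91): {"dr":51,"ger":80,"he":69,"lol":93,"r":91,"tdh":5}
After op 7 (replace /r 59): {"dr":51,"ger":80,"he":69,"lol":93,"r":59,"tdh":5}
After op 8 (replace /dr 99): {"dr":99,"ger":80,"he":69,"lol":93,"r":59,"tdh":5}
After op 9 (remove /dr): {"ger":80,"he":69,"lol":93,"r":59,"tdh":5}
After op 10 (add /o 98): {"ger":80,"he":69,"lol":93,"o":98,"r":59,"tdh":5}
After op 11 (replace /he 61): {"ger":80,"he":61,"lol":93,"o":98,"r":59,"tdh":5}
After op 12 (add /zfc 47): {"ger":80,"he":61,"lol":93,"o":98,"r":59,"tdh":5,"zfc":47}
After op 13 (remove /o): {"ger":80,"he":61,"lol":93,"r":59,"tdh":5,"zfc":47}
After op 14 (add /ij 96): {"ger":80,"he":61,"ij":96,"lol":93,"r":59,"tdh":5,"zfc":47}

Answer: {"ger":80,"he":61,"ij":96,"lol":93,"r":59,"tdh":5,"zfc":47}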